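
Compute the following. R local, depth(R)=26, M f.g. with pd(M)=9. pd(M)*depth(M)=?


pd+depth=26
depth=26-9=17
pd*depth=9*17=153


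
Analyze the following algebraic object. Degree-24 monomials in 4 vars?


C(d+n-1,n-1)=C(27,3)=2925


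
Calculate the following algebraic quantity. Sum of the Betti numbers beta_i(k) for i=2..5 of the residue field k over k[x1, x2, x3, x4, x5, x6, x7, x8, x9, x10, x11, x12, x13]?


Koszul resolution: beta_i(k)=C(n,i), n=13
C(13,2)=78, C(13,3)=286, C(13,4)=715, C(13,5)=1287
Sum=2366


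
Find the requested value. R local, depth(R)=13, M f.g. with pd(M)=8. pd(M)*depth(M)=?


pd+depth=13
depth=13-8=5
pd*depth=8*5=40


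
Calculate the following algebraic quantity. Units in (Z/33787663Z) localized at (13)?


Local ring = Z/4826809Z.
phi(4826809) = 13^5*(13-1) = 4455516


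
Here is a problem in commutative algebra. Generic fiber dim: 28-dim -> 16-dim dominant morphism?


dim(fiber)=dim(X)-dim(Y)=28-16=12


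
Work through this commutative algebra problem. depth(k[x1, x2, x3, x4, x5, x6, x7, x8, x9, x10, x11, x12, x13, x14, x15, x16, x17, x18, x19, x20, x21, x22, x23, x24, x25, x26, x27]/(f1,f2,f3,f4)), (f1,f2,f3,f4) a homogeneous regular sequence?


depth(R)=27
depth(R/I)=27-4=23


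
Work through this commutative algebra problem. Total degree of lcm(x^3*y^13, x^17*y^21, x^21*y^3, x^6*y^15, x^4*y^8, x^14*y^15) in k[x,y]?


lcm = componentwise max:
x: max(3,17,21,6,4,14)=21
y: max(13,21,3,15,8,15)=21
Total=21+21=42


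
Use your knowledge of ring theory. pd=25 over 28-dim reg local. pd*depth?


pd+depth=28
depth=28-25=3
pd*depth=25*3=75


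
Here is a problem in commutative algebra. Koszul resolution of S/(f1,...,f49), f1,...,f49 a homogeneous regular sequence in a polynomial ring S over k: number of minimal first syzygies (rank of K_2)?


Regular sequence => Koszul complex is the minimal free resolution.
Syz_1 minimally generated by Koszul relations f_i*e_j - f_j*e_i (i<j): mu(Syz_1) = beta_2 = C(m,2) = m(m-1)/2
m=49
49*48/2 = 1176


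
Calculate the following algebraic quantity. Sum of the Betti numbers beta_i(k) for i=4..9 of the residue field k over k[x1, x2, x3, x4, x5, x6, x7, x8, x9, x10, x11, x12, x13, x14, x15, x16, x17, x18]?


Koszul resolution: beta_i(k)=C(n,i), n=18
C(18,4)=3060, C(18,5)=8568, C(18,6)=18564, C(18,7)=31824, C(18,8)=43758, C(18,9)=48620
Sum=154394


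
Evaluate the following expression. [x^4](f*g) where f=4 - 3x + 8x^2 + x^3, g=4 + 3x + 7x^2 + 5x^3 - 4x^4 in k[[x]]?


[x^4] = sum a_i*b_j, i+j=4
  4*-4=-16
  -3*5=-15
  8*7=56
  1*3=3
Sum=28


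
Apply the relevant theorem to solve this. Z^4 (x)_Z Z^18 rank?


rank(M(x)N) = rank(M)*rank(N)
4*18 = 72


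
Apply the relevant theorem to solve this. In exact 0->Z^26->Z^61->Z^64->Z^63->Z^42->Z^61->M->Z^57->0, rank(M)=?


Alt sum=0:
(-1)^0*26 + (-1)^1*61 + (-1)^2*64 + (-1)^3*63 + (-1)^4*42 + (-1)^5*61 + (-1)^6*? + (-1)^7*57=0
rank(M)=110


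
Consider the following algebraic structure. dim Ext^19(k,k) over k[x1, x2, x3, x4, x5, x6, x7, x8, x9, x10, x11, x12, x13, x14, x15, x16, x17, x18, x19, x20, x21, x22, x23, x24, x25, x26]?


C(n,i)=C(26,19)=657800


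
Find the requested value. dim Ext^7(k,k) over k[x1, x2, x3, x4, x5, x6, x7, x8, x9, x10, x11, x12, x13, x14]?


C(n,i)=C(14,7)=3432


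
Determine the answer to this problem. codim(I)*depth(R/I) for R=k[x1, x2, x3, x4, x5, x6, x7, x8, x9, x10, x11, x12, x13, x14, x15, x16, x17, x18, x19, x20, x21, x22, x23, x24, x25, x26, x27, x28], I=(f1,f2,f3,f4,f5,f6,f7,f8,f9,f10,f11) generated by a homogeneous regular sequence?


codim=11, depth=dim(R/I)=28-11=17
Product=11*17=187


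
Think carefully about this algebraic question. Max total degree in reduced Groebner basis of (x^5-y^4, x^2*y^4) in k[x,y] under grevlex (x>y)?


LT(f1)=x^5, LT(f2)=x^2y^4, lcm=x^5y^4
S(f1,f2) = y^4*f1 - x^3*f2 = -y^8
Reduced GB = {f1, f2, y^8}; degrees 5, 6, 8
Max = 8


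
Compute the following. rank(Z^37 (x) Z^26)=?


rank(M(x)N) = rank(M)*rank(N)
37*26 = 962


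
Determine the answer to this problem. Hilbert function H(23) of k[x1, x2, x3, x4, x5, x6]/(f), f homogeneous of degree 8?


C(28,5)-C(20,5)=98280-15504=82776


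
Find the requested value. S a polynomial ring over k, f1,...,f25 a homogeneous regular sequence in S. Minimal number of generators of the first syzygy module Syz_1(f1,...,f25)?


Regular sequence => Koszul complex is the minimal free resolution.
Syz_1 minimally generated by Koszul relations f_i*e_j - f_j*e_i (i<j): mu(Syz_1) = beta_2 = C(m,2) = m(m-1)/2
m=25
25*24/2 = 300


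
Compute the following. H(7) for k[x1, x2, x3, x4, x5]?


C(d+n-1,n-1)=C(11,4)=330


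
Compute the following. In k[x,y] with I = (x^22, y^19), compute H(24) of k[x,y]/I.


k[x,y], I = (x^22, y^19), d = 24
Need i < 22 and d-i < 19.
Range: 6 <= i <= 21.
H(24) = 16


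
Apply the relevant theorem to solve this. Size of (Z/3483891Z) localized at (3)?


3-primary part: 3483891=3^10*59
Size=3^10=59049


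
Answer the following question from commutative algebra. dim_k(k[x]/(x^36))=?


Basis: 1,x,...,x^35
dim=36


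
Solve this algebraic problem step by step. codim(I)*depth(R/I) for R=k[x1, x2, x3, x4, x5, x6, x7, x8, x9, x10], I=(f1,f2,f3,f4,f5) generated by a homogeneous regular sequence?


codim=5, depth=dim(R/I)=10-5=5
Product=5*5=25


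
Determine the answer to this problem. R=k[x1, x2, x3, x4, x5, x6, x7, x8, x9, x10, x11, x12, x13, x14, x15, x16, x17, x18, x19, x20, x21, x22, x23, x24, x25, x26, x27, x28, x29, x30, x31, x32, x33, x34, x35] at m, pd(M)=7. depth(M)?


pd+depth=depth(R)=35
depth=35-7=28


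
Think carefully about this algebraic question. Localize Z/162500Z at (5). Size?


5-primary part: 162500=5^5*52
Size=5^5=3125


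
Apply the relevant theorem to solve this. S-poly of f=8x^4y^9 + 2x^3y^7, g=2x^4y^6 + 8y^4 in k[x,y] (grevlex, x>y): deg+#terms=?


LT(f)=8x^4y^9, LT(g)=2x^4y^6
lcm(LM)=x^4y^9
S(f,g) (scaled by 16 to clear denominators) = 2*f - 8y^3*g = 4x^3y^7 - 64y^7
2 terms, deg 10.
10+2=12


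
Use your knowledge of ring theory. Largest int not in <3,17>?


gcd(3,17)=1 => F=ab-a-b=3*17-3-17=51-20=31


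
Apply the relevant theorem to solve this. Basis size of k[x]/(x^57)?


Basis: 1,x,...,x^56
dim=57


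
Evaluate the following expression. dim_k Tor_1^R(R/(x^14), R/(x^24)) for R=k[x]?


Tor_1(R/I,R/J)=(I cap J)/IJ=(x^24)/(x^38)
dim=38-24=min(14,24)=14


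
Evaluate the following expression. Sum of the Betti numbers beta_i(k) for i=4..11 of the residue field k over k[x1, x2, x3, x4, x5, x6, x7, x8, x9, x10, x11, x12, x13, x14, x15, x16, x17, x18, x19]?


Koszul resolution: beta_i(k)=C(n,i), n=19
C(19,4)=3876, C(19,5)=11628, C(19,6)=27132, C(19,7)=50388, C(19,8)=75582, C(19,9)=92378, C(19,10)=92378, C(19,11)=75582
Sum=428944


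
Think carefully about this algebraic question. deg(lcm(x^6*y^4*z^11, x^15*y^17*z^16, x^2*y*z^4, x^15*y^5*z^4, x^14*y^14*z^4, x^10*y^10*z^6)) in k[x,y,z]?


lcm = componentwise max:
x: max(6,15,2,15,14,10)=15
y: max(4,17,1,5,14,10)=17
z: max(11,16,4,4,4,6)=16
Total=15+17+16=48


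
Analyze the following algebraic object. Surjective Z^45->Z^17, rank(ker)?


rank(ker) = 45-17 = 28


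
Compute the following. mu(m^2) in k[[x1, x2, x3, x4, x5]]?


C(n+d-1,d)=C(6,2)=15


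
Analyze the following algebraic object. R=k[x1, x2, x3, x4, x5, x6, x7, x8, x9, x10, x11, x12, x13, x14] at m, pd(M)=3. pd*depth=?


pd+depth=14
depth=14-3=11
pd*depth=3*11=33


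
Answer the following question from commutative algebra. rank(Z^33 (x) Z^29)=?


rank(M(x)N) = rank(M)*rank(N)
33*29 = 957


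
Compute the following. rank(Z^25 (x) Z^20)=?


rank(M(x)N) = rank(M)*rank(N)
25*20 = 500


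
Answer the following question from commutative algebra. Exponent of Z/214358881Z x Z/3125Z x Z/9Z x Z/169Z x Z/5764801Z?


Exponent = lcm of the cyclic orders; pairwise coprime => product.
11^8*5^5*3^2*13^2*7^8=214358881*3125*9*169*5764801=5873609060762571253125


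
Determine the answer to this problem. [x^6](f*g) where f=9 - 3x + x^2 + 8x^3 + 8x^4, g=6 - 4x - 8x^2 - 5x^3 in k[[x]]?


[x^6] = sum a_i*b_j, i+j=6
  8*-5=-40
  8*-8=-64
Sum=-104


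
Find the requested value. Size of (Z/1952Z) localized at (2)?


2-primary part: 1952=2^5*61
Size=2^5=32


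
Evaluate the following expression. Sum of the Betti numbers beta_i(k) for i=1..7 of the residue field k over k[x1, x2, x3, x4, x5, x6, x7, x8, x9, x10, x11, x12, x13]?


Koszul resolution: beta_i(k)=C(n,i), n=13
C(13,1)=13, C(13,2)=78, C(13,3)=286, C(13,4)=715, C(13,5)=1287, C(13,6)=1716, C(13,7)=1716
Sum=5811


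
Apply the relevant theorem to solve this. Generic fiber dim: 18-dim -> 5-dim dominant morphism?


dim(fiber)=dim(X)-dim(Y)=18-5=13


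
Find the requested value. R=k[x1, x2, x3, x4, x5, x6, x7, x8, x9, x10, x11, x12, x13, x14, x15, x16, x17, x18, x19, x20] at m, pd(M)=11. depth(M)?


pd+depth=depth(R)=20
depth=20-11=9


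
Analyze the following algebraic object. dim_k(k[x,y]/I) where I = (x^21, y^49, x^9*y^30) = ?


k[x,y]/I, I = (x^21, y^49, x^9*y^30)
Rect: 21x49=1029. Corner: (21-9)x(49-30)=228.
dim = 1029-228 = 801


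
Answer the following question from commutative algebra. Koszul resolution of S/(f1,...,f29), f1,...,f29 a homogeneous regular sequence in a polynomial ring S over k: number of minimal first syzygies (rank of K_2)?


Regular sequence => Koszul complex is the minimal free resolution.
Syz_1 minimally generated by Koszul relations f_i*e_j - f_j*e_i (i<j): mu(Syz_1) = beta_2 = C(m,2) = m(m-1)/2
m=29
29*28/2 = 406


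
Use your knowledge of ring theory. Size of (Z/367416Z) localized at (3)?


3-primary part: 367416=3^8*56
Size=3^8=6561


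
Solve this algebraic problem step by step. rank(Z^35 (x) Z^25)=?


rank(M(x)N) = rank(M)*rank(N)
35*25 = 875


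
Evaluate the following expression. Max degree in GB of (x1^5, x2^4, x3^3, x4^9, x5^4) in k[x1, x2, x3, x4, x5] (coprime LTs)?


Pure powers, coprime LTs => already GB.
Degrees: 5, 4, 3, 9, 4
Max=9


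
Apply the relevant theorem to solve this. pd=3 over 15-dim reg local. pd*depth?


pd+depth=15
depth=15-3=12
pd*depth=3*12=36


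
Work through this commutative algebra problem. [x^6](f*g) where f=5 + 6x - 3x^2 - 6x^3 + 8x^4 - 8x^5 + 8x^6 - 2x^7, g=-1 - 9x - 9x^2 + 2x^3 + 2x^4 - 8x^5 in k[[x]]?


[x^6] = sum a_i*b_j, i+j=6
  6*-8=-48
  -3*2=-6
  -6*2=-12
  8*-9=-72
  -8*-9=72
  8*-1=-8
Sum=-74


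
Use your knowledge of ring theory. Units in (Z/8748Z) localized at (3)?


Local ring = Z/2187Z.
phi(2187) = 3^6*(3-1) = 1458


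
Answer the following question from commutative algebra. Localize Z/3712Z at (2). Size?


2-primary part: 3712=2^7*29
Size=2^7=128


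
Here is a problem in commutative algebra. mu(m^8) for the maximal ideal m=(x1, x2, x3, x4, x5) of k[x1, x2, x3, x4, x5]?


Graded Nakayama: mu(m^d) = dim_k (m^d/m^(d+1)) = #degree-8 monomials in 5 vars
C(n+d-1,d)=C(12,8)=495


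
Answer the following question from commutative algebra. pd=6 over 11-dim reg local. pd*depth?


pd+depth=11
depth=11-6=5
pd*depth=6*5=30


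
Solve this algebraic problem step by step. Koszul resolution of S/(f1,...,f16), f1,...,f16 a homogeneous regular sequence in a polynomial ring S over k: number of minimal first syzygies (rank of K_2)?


Regular sequence => Koszul complex is the minimal free resolution.
Syz_1 minimally generated by Koszul relations f_i*e_j - f_j*e_i (i<j): mu(Syz_1) = beta_2 = C(m,2) = m(m-1)/2
m=16
16*15/2 = 120


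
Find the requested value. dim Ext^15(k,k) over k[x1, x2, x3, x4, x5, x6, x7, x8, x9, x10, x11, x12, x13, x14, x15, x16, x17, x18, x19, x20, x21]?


C(n,i)=C(21,15)=54264


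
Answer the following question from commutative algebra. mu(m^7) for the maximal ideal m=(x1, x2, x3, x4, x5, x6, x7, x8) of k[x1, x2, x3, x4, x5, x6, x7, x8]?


Graded Nakayama: mu(m^d) = dim_k (m^d/m^(d+1)) = #degree-7 monomials in 8 vars
C(n+d-1,d)=C(14,7)=3432


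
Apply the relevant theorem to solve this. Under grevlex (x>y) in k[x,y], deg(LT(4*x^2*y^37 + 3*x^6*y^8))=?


LT: 4*x^2*y^37
deg_x=2, deg_y=37
Total=2+37=39


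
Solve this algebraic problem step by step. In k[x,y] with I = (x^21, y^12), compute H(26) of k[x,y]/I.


k[x,y], I = (x^21, y^12), d = 26
Need i < 21 and d-i < 12.
Range: 15 <= i <= 20.
H(26) = 6


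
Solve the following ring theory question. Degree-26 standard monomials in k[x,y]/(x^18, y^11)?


k[x,y], I = (x^18, y^11), d = 26
Need i < 18 and d-i < 11.
Range: 16 <= i <= 17.
H(26) = 2


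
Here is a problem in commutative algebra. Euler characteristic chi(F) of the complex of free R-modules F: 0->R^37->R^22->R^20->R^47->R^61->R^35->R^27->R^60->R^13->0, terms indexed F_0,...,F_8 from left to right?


chi = sum (-1)^i * rank:
(-1)^0*37=37
(-1)^1*22=-22
(-1)^2*20=20
(-1)^3*47=-47
(-1)^4*61=61
(-1)^5*35=-35
(-1)^6*27=27
(-1)^7*60=-60
(-1)^8*13=13
chi=-6


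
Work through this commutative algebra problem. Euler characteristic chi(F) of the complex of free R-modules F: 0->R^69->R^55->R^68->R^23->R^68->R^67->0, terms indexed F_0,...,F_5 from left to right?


chi = sum (-1)^i * rank:
(-1)^0*69=69
(-1)^1*55=-55
(-1)^2*68=68
(-1)^3*23=-23
(-1)^4*68=68
(-1)^5*67=-67
chi=60


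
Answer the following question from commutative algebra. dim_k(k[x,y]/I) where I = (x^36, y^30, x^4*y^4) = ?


k[x,y]/I, I = (x^36, y^30, x^4*y^4)
Rect: 36x30=1080. Corner: (36-4)x(30-4)=832.
dim = 1080-832 = 248


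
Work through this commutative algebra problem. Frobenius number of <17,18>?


gcd(17,18)=1 => F=ab-a-b=17*18-17-18=306-35=271


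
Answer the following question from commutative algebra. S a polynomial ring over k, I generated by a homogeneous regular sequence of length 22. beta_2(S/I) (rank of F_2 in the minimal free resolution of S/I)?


Regular sequence => Koszul complex is the minimal free resolution.
Syz_1 minimally generated by Koszul relations f_i*e_j - f_j*e_i (i<j): mu(Syz_1) = beta_2 = C(m,2) = m(m-1)/2
m=22
22*21/2 = 231


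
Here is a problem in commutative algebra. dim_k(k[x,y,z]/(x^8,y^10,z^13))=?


Basis: x^iy^jz^k, i<8,j<10,k<13
8*10*13=1040


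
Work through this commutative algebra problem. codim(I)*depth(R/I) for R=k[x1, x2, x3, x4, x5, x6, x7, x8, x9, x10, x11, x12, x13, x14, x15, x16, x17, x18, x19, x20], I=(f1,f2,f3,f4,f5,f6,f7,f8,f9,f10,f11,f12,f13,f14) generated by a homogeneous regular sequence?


codim=14, depth=dim(R/I)=20-14=6
Product=14*6=84


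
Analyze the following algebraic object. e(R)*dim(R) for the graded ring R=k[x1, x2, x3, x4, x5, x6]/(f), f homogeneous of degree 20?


e(R)=deg(f)=20, dim(R)=6-1=5
e*dim=20*5=100


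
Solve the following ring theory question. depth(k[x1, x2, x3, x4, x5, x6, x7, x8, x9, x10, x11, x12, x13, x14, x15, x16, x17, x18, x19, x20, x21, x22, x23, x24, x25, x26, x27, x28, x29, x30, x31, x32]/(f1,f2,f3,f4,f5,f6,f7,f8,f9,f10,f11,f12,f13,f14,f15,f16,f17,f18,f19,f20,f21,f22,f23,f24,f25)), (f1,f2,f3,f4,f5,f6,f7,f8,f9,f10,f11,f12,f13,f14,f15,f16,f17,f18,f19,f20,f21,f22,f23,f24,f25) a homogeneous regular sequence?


depth(R)=32
depth(R/I)=32-25=7


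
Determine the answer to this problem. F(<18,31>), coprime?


gcd(18,31)=1 => F=ab-a-b=18*31-18-31=558-49=509


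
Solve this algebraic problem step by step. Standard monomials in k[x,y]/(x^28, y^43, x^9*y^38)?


k[x,y]/I, I = (x^28, y^43, x^9*y^38)
Rect: 28x43=1204. Corner: (28-9)x(43-38)=95.
dim = 1204-95 = 1109


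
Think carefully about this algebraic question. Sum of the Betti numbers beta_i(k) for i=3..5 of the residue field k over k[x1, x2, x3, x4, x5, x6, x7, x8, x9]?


Koszul resolution: beta_i(k)=C(n,i), n=9
C(9,3)=84, C(9,4)=126, C(9,5)=126
Sum=336


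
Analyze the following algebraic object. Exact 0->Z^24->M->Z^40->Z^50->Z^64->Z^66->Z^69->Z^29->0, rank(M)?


Alt sum=0:
(-1)^0*24 + (-1)^1*? + (-1)^2*40 + (-1)^3*50 + (-1)^4*64 + (-1)^5*66 + (-1)^6*69 + (-1)^7*29=0
rank(M)=52


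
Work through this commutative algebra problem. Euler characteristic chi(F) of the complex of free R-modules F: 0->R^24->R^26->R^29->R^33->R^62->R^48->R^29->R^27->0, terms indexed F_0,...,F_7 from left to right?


chi = sum (-1)^i * rank:
(-1)^0*24=24
(-1)^1*26=-26
(-1)^2*29=29
(-1)^3*33=-33
(-1)^4*62=62
(-1)^5*48=-48
(-1)^6*29=29
(-1)^7*27=-27
chi=10


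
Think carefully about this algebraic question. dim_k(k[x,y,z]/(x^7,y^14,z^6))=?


Basis: x^iy^jz^k, i<7,j<14,k<6
7*14*6=588


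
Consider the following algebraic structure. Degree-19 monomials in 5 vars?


C(d+n-1,n-1)=C(23,4)=8855


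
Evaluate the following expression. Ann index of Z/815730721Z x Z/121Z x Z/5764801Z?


Exponent = lcm of the cyclic orders; pairwise coprime => product.
13^8*11^2*7^8=815730721*121*5764801=569005558414334041


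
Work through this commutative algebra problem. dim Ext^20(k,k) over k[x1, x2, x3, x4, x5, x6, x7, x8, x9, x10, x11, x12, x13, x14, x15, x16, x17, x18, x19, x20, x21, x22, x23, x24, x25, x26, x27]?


C(n,i)=C(27,20)=888030


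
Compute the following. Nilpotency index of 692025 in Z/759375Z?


692025^k mod 759375:
k=1: 692025
k=2: 275625
k=3: 337500
k=4: 506250
k=5: 0
First zero at k = 5


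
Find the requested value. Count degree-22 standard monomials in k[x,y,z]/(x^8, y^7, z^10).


Need i<8, j<7, k<10 with i+j+k=22.
For each i, j ranges over max(0,22-i-9)..min(6,22-i):
  i=0: j in [13,6] -> 0
  i=1: j in [12,6] -> 0
  i=2: j in [11,6] -> 0
  i=3: j in [10,6] -> 0
  i=4: j in [9,6] -> 0
  i=5: j in [8,6] -> 0
  i=6: j in [7,6] -> 0
  i=7: j in [6,6] -> 1
H(22) = 0+0+0+0+0+0+0+1 = 1


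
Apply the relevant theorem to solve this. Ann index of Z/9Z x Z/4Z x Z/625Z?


Exponent = lcm of the cyclic orders; pairwise coprime => product.
3^2*2^2*5^4=9*4*625=22500


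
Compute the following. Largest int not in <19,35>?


gcd(19,35)=1 => F=ab-a-b=19*35-19-35=665-54=611


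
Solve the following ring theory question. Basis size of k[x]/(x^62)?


Basis: 1,x,...,x^61
dim=62


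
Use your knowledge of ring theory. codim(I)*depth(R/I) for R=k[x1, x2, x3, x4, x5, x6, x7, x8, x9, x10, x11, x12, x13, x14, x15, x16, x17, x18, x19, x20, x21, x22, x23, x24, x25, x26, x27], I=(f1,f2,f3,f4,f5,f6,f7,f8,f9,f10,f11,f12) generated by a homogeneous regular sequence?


codim=12, depth=dim(R/I)=27-12=15
Product=12*15=180


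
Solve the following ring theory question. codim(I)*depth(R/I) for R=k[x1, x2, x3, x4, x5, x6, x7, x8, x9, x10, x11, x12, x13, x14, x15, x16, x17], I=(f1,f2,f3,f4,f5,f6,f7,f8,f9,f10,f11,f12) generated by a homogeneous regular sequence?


codim=12, depth=dim(R/I)=17-12=5
Product=12*5=60


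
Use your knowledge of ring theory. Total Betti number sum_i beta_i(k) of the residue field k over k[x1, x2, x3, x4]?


Koszul resolution: beta_i(k)=C(n,i), n=4
sum_i C(4,i) = 2^4 = 16


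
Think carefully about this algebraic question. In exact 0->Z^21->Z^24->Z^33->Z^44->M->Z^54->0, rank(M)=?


Alt sum=0:
(-1)^0*21 + (-1)^1*24 + (-1)^2*33 + (-1)^3*44 + (-1)^4*? + (-1)^5*54=0
rank(M)=68


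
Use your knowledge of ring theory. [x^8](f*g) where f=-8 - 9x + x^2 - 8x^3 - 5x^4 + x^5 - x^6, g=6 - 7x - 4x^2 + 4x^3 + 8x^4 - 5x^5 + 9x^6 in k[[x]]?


[x^8] = sum a_i*b_j, i+j=8
  1*9=9
  -8*-5=40
  -5*8=-40
  1*4=4
  -1*-4=4
Sum=17


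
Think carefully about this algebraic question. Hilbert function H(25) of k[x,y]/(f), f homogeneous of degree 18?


H(t)=d for t>=d-1.
d=18, t=25
H(25)=18


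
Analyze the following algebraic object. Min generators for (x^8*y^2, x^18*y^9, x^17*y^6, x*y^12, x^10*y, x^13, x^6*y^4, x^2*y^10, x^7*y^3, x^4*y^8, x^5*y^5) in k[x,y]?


Remove redundant (divisible by others).
x^17*y^6 redundant.
x^18*y^9 redundant.
Min: x^13, x^10*y, x^8*y^2, x^7*y^3, x^6*y^4, x^5*y^5, x^4*y^8, x^2*y^10, x*y^12
Count=9


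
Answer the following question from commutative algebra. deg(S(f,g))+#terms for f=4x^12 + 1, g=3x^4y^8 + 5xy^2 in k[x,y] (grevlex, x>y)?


LT(f)=4x^12, LT(g)=3x^4y^8
lcm(LM)=x^12y^8
S(f,g) (scaled by 12 to clear denominators) = 3y^8*f - 4x^8*g = -20x^9y^2 + 3y^8
2 terms, deg 11.
11+2=13


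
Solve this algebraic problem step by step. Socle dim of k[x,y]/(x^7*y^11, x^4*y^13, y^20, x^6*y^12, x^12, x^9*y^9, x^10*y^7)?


Socle = ann(m) = span of standard monomials u with x*u, y*u in I (staircase corners).
Minimal generators: x^12, x^10*y^7, x^9*y^9, x^7*y^11, x^6*y^12, x^4*y^13, y^20
Corners: x^3y^19, x^5y^12, x^6y^11, x^8y^10, x^9y^8, x^11y^6
Socle dim=6


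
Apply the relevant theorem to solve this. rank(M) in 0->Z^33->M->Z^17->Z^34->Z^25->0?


Alt sum=0:
(-1)^0*33 + (-1)^1*? + (-1)^2*17 + (-1)^3*34 + (-1)^4*25=0
rank(M)=41


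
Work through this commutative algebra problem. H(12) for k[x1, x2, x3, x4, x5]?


C(d+n-1,n-1)=C(16,4)=1820


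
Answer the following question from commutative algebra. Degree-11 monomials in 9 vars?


C(d+n-1,n-1)=C(19,8)=75582


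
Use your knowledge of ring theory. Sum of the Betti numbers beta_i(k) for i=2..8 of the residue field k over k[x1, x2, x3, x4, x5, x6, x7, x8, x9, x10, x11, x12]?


Koszul resolution: beta_i(k)=C(n,i), n=12
C(12,2)=66, C(12,3)=220, C(12,4)=495, C(12,5)=792, C(12,6)=924, C(12,7)=792, C(12,8)=495
Sum=3784


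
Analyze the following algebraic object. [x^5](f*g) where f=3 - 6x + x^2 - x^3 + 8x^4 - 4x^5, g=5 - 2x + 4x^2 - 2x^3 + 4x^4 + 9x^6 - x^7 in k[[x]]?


[x^5] = sum a_i*b_j, i+j=5
  -6*4=-24
  1*-2=-2
  -1*4=-4
  8*-2=-16
  -4*5=-20
Sum=-66


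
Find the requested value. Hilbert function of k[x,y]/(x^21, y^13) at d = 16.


k[x,y], I = (x^21, y^13), d = 16
Need i < 21 and d-i < 13.
Range: 4 <= i <= 16.
H(16) = 13


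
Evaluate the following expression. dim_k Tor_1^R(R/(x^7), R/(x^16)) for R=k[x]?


Tor_1(R/I,R/J)=(I cap J)/IJ=(x^16)/(x^23)
dim=23-16=min(7,16)=7


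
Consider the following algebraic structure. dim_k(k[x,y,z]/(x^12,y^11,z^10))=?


Basis: x^iy^jz^k, i<12,j<11,k<10
12*11*10=1320


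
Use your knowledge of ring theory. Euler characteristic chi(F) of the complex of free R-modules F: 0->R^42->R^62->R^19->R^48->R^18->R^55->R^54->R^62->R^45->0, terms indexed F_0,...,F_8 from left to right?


chi = sum (-1)^i * rank:
(-1)^0*42=42
(-1)^1*62=-62
(-1)^2*19=19
(-1)^3*48=-48
(-1)^4*18=18
(-1)^5*55=-55
(-1)^6*54=54
(-1)^7*62=-62
(-1)^8*45=45
chi=-49


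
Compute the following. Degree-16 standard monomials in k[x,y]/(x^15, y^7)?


k[x,y], I = (x^15, y^7), d = 16
Need i < 15 and d-i < 7.
Range: 10 <= i <= 14.
H(16) = 5


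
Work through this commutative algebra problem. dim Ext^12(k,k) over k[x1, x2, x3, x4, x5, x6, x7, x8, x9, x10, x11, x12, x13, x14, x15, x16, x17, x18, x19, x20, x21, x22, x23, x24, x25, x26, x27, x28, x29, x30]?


C(n,i)=C(30,12)=86493225


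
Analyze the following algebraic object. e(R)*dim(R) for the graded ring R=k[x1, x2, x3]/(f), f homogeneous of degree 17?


e(R)=deg(f)=17, dim(R)=3-1=2
e*dim=17*2=34


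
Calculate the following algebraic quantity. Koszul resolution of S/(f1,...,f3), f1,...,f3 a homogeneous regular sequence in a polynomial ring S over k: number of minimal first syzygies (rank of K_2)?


Regular sequence => Koszul complex is the minimal free resolution.
Syz_1 minimally generated by Koszul relations f_i*e_j - f_j*e_i (i<j): mu(Syz_1) = beta_2 = C(m,2) = m(m-1)/2
m=3
3*2/2 = 3


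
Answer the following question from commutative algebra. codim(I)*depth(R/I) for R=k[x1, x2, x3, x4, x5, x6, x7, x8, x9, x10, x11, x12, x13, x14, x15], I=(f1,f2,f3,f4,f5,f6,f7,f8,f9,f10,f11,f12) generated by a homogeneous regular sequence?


codim=12, depth=dim(R/I)=15-12=3
Product=12*3=36


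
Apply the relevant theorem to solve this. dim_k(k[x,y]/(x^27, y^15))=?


Basis: x^i*y^j, i<27, j<15
27*15=405


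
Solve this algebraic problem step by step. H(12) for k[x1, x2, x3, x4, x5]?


C(d+n-1,n-1)=C(16,4)=1820


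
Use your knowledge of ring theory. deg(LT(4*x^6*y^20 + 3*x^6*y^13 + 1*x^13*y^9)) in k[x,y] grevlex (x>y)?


LT: 4*x^6*y^20
deg_x=6, deg_y=20
Total=6+20=26


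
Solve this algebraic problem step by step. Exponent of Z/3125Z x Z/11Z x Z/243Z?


Exponent = lcm of the cyclic orders; pairwise coprime => product.
5^5*11^1*3^5=3125*11*243=8353125


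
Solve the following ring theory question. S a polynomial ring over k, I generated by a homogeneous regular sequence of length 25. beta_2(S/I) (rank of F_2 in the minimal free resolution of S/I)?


Regular sequence => Koszul complex is the minimal free resolution.
Syz_1 minimally generated by Koszul relations f_i*e_j - f_j*e_i (i<j): mu(Syz_1) = beta_2 = C(m,2) = m(m-1)/2
m=25
25*24/2 = 300


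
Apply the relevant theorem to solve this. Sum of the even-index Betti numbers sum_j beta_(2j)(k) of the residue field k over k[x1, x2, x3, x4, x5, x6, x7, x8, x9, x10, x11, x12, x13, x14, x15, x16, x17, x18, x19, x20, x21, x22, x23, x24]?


Koszul resolution: beta_i(k)=C(n,i), n=24
sum_even C(24,i) = 2^(n-1) = 2^23 = 8388608


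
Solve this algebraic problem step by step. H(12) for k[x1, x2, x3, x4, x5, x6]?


C(d+n-1,n-1)=C(17,5)=6188


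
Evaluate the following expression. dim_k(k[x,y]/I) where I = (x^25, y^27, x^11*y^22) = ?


k[x,y]/I, I = (x^25, y^27, x^11*y^22)
Rect: 25x27=675. Corner: (25-11)x(27-22)=70.
dim = 675-70 = 605


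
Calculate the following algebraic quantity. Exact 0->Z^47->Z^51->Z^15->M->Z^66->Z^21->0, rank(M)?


Alt sum=0:
(-1)^0*47 + (-1)^1*51 + (-1)^2*15 + (-1)^3*? + (-1)^4*66 + (-1)^5*21=0
rank(M)=56


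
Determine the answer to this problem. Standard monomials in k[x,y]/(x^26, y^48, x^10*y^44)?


k[x,y]/I, I = (x^26, y^48, x^10*y^44)
Rect: 26x48=1248. Corner: (26-10)x(48-44)=64.
dim = 1248-64 = 1184


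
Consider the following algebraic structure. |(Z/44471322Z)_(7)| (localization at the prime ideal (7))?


7-primary part: 44471322=7^7*54
Size=7^7=823543


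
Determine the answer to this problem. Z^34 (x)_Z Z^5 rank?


rank(M(x)N) = rank(M)*rank(N)
34*5 = 170


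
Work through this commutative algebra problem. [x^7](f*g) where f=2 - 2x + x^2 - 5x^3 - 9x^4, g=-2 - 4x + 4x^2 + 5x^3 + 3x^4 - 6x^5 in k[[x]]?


[x^7] = sum a_i*b_j, i+j=7
  1*-6=-6
  -5*3=-15
  -9*5=-45
Sum=-66


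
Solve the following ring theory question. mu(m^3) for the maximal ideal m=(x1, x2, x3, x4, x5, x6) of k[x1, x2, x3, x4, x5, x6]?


Graded Nakayama: mu(m^d) = dim_k (m^d/m^(d+1)) = #degree-3 monomials in 6 vars
C(n+d-1,d)=C(8,3)=56


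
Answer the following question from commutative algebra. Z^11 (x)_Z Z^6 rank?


rank(M(x)N) = rank(M)*rank(N)
11*6 = 66


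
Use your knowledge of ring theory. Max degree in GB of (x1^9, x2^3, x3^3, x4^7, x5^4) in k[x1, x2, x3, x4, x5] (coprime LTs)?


Pure powers, coprime LTs => already GB.
Degrees: 9, 3, 3, 7, 4
Max=9


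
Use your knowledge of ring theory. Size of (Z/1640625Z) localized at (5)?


5-primary part: 1640625=5^7*21
Size=5^7=78125


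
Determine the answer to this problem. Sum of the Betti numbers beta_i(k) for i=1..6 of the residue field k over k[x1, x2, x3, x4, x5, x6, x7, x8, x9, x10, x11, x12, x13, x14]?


Koszul resolution: beta_i(k)=C(n,i), n=14
C(14,1)=14, C(14,2)=91, C(14,3)=364, C(14,4)=1001, C(14,5)=2002, C(14,6)=3003
Sum=6475


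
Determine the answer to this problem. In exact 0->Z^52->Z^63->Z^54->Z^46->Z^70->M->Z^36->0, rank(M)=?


Alt sum=0:
(-1)^0*52 + (-1)^1*63 + (-1)^2*54 + (-1)^3*46 + (-1)^4*70 + (-1)^5*? + (-1)^6*36=0
rank(M)=103


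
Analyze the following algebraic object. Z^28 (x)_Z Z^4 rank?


rank(M(x)N) = rank(M)*rank(N)
28*4 = 112


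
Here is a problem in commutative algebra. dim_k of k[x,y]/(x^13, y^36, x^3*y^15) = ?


k[x,y]/I, I = (x^13, y^36, x^3*y^15)
Rect: 13x36=468. Corner: (13-3)x(36-15)=210.
dim = 468-210 = 258


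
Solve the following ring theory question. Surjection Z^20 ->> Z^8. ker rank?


rank(ker) = 20-8 = 12


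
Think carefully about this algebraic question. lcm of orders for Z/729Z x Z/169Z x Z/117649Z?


Exponent = lcm of the cyclic orders; pairwise coprime => product.
3^6*13^2*7^6=729*169*117649=14494474449


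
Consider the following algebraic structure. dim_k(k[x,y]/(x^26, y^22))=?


Basis: x^i*y^j, i<26, j<22
26*22=572


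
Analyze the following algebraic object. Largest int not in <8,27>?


gcd(8,27)=1 => F=ab-a-b=8*27-8-27=216-35=181


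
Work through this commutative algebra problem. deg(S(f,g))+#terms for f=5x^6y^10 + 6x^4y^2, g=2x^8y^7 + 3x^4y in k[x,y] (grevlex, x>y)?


LT(f)=5x^6y^10, LT(g)=2x^8y^7
lcm(LM)=x^8y^10
S(f,g) (scaled by 10 to clear denominators) = 2x^2*f - 5y^3*g = 12x^6y^2 - 15x^4y^4
2 terms, deg 8.
8+2=10


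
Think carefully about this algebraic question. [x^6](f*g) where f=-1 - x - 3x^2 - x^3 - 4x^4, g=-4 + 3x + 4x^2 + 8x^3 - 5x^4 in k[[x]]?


[x^6] = sum a_i*b_j, i+j=6
  -3*-5=15
  -1*8=-8
  -4*4=-16
Sum=-9


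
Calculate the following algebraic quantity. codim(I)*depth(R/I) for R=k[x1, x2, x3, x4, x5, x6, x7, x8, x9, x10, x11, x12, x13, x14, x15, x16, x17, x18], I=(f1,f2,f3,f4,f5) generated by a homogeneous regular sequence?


codim=5, depth=dim(R/I)=18-5=13
Product=5*13=65


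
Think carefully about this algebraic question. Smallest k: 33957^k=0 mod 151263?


33957^k mod 151263:
k=1: 33957
k=2: 0
First zero at k = 2


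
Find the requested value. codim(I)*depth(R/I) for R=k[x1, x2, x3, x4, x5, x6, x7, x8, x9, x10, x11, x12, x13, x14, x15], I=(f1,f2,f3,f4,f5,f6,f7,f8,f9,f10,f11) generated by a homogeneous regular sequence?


codim=11, depth=dim(R/I)=15-11=4
Product=11*4=44


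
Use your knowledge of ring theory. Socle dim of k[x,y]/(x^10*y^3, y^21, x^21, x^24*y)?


Socle = ann(m) = span of standard monomials u with x*u, y*u in I (staircase corners).
Redundant generators: x^24*y
Minimal generators: x^21, x^10*y^3, y^21
Corners: x^9y^20, x^20y^2
Socle dim=2


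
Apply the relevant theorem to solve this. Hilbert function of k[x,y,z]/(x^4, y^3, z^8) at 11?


Need i<4, j<3, k<8 with i+j+k=11.
For each i, j ranges over max(0,11-i-7)..min(2,11-i):
  i=0: j in [4,2] -> 0
  i=1: j in [3,2] -> 0
  i=2: j in [2,2] -> 1
  i=3: j in [1,2] -> 2
H(11) = 0+0+1+2 = 3


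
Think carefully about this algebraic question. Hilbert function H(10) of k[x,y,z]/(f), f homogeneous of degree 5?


C(12,2)-C(7,2)=66-21=45


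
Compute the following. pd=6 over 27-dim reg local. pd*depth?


pd+depth=27
depth=27-6=21
pd*depth=6*21=126


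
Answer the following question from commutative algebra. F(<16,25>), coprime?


gcd(16,25)=1 => F=ab-a-b=16*25-16-25=400-41=359


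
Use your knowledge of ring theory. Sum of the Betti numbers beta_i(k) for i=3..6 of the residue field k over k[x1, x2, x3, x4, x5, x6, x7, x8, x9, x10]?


Koszul resolution: beta_i(k)=C(n,i), n=10
C(10,3)=120, C(10,4)=210, C(10,5)=252, C(10,6)=210
Sum=792


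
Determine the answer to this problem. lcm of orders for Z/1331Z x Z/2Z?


Exponent = lcm of the cyclic orders; pairwise coprime => product.
11^3*2^1=1331*2=2662


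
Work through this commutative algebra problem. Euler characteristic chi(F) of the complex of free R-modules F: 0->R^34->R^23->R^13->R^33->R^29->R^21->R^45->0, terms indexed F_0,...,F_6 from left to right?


chi = sum (-1)^i * rank:
(-1)^0*34=34
(-1)^1*23=-23
(-1)^2*13=13
(-1)^3*33=-33
(-1)^4*29=29
(-1)^5*21=-21
(-1)^6*45=45
chi=44


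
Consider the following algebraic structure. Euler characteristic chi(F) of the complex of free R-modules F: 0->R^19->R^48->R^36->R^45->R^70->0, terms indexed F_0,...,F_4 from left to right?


chi = sum (-1)^i * rank:
(-1)^0*19=19
(-1)^1*48=-48
(-1)^2*36=36
(-1)^3*45=-45
(-1)^4*70=70
chi=32


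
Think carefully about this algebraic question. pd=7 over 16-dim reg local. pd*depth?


pd+depth=16
depth=16-7=9
pd*depth=7*9=63


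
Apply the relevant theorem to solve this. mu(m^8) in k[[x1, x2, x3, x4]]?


C(n+d-1,d)=C(11,8)=165


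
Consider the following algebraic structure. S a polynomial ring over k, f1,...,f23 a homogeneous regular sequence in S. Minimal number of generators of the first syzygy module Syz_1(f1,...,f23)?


Regular sequence => Koszul complex is the minimal free resolution.
Syz_1 minimally generated by Koszul relations f_i*e_j - f_j*e_i (i<j): mu(Syz_1) = beta_2 = C(m,2) = m(m-1)/2
m=23
23*22/2 = 253


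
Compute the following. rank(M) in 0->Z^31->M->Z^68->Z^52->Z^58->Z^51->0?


Alt sum=0:
(-1)^0*31 + (-1)^1*? + (-1)^2*68 + (-1)^3*52 + (-1)^4*58 + (-1)^5*51=0
rank(M)=54


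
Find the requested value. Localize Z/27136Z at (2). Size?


2-primary part: 27136=2^9*53
Size=2^9=512


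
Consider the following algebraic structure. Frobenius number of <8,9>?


gcd(8,9)=1 => F=ab-a-b=8*9-8-9=72-17=55


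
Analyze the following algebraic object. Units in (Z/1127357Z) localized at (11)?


Local ring = Z/161051Z.
phi(161051) = 11^4*(11-1) = 146410


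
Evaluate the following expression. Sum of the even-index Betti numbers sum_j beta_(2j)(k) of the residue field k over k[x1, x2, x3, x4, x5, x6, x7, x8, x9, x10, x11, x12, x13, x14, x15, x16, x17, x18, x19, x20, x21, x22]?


Koszul resolution: beta_i(k)=C(n,i), n=22
sum_even C(22,i) = 2^(n-1) = 2^21 = 2097152


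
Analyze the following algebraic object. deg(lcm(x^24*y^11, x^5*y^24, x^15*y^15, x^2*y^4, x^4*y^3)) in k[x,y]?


lcm = componentwise max:
x: max(24,5,15,2,4)=24
y: max(11,24,15,4,3)=24
Total=24+24=48


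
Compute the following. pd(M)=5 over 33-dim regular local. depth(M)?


pd+depth=depth(R)=33
depth=33-5=28


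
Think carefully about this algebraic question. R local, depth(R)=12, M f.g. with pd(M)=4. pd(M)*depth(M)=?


pd+depth=12
depth=12-4=8
pd*depth=4*8=32


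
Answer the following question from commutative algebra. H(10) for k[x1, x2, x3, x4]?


C(d+n-1,n-1)=C(13,3)=286


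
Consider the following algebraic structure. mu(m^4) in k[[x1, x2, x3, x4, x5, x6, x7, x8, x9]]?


C(n+d-1,d)=C(12,4)=495


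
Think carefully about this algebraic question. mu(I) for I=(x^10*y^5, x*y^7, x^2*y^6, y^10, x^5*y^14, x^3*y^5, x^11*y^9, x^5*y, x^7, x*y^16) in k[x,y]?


Remove redundant (divisible by others).
x*y^16 redundant.
x^11*y^9 redundant.
x^5*y^14 redundant.
x^10*y^5 redundant.
Min: x^7, x^5*y, x^3*y^5, x^2*y^6, x*y^7, y^10
Count=6


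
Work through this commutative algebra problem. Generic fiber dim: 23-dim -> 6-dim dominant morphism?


dim(fiber)=dim(X)-dim(Y)=23-6=17


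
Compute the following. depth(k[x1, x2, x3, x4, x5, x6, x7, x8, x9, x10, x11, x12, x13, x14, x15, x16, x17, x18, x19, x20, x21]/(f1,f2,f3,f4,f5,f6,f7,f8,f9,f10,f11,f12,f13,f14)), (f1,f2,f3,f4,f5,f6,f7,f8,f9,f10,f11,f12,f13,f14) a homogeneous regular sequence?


depth(R)=21
depth(R/I)=21-14=7


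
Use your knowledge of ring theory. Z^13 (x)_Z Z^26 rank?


rank(M(x)N) = rank(M)*rank(N)
13*26 = 338


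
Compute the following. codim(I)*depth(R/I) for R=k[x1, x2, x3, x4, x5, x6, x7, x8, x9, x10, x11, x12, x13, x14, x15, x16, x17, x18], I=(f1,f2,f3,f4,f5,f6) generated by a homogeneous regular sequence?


codim=6, depth=dim(R/I)=18-6=12
Product=6*12=72


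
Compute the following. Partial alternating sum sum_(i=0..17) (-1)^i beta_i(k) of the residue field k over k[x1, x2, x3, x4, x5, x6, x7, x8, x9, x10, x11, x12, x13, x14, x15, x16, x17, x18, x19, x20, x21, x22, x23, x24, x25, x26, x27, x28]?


Koszul resolution: beta_i(k)=C(n,i), n=28
sum_(i=0..p) (-1)^i C(n,i) = (-1)^p C(n-1,p)
(-1)^17*C(27,17) = (-1)^17*8436285 = -8436285


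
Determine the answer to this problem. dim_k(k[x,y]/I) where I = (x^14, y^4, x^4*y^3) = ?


k[x,y]/I, I = (x^14, y^4, x^4*y^3)
Rect: 14x4=56. Corner: (14-4)x(4-3)=10.
dim = 56-10 = 46


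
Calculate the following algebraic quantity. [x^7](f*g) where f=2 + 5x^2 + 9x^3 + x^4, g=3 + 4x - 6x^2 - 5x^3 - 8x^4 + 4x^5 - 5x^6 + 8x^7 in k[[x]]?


[x^7] = sum a_i*b_j, i+j=7
  2*8=16
  5*4=20
  9*-8=-72
  1*-5=-5
Sum=-41


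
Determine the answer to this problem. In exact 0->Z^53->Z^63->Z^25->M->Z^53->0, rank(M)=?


Alt sum=0:
(-1)^0*53 + (-1)^1*63 + (-1)^2*25 + (-1)^3*? + (-1)^4*53=0
rank(M)=68


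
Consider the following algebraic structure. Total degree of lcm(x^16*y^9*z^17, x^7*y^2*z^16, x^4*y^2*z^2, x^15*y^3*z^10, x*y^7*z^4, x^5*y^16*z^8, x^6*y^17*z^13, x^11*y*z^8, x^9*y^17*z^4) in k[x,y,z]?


lcm = componentwise max:
x: max(16,7,4,15,1,5,6,11,9)=16
y: max(9,2,2,3,7,16,17,1,17)=17
z: max(17,16,2,10,4,8,13,8,4)=17
Total=16+17+17=50


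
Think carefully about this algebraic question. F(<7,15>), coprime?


gcd(7,15)=1 => F=ab-a-b=7*15-7-15=105-22=83


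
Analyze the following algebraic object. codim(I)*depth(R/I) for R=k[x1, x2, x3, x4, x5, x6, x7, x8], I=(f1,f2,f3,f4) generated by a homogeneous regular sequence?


codim=4, depth=dim(R/I)=8-4=4
Product=4*4=16


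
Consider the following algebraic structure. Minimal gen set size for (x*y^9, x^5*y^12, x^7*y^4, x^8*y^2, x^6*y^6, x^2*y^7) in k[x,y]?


Remove redundant (divisible by others).
x^5*y^12 redundant.
Min: x^8*y^2, x^7*y^4, x^6*y^6, x^2*y^7, x*y^9
Count=5


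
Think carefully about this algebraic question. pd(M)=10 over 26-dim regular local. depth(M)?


pd+depth=depth(R)=26
depth=26-10=16


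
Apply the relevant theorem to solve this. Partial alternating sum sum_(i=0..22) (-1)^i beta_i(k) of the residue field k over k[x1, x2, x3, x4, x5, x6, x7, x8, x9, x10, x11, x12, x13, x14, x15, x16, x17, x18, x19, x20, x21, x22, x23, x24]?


Koszul resolution: beta_i(k)=C(n,i), n=24
sum_(i=0..p) (-1)^i C(n,i) = (-1)^p C(n-1,p)
(-1)^22*C(23,22) = (-1)^22*23 = 23


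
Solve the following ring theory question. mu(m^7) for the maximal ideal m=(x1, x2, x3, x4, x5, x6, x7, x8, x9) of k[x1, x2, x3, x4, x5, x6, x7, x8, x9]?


Graded Nakayama: mu(m^d) = dim_k (m^d/m^(d+1)) = #degree-7 monomials in 9 vars
C(n+d-1,d)=C(15,7)=6435


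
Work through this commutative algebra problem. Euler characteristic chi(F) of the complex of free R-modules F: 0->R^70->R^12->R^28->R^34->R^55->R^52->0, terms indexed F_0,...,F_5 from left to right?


chi = sum (-1)^i * rank:
(-1)^0*70=70
(-1)^1*12=-12
(-1)^2*28=28
(-1)^3*34=-34
(-1)^4*55=55
(-1)^5*52=-52
chi=55


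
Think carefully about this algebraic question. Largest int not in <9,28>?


gcd(9,28)=1 => F=ab-a-b=9*28-9-28=252-37=215


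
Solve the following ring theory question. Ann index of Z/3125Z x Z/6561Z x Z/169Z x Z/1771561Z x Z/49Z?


Exponent = lcm of the cyclic orders; pairwise coprime => product.
5^5*3^8*13^2*11^6*7^2=3125*6561*169*1771561*49=300786925817503125


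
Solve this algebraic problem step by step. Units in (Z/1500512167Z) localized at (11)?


Local ring = Z/214358881Z.
phi(214358881) = 11^7*(11-1) = 194871710


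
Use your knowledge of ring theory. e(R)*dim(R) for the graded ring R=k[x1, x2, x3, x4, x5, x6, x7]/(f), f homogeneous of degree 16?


e(R)=deg(f)=16, dim(R)=7-1=6
e*dim=16*6=96


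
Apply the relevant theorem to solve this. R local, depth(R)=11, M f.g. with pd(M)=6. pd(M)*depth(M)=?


pd+depth=11
depth=11-6=5
pd*depth=6*5=30


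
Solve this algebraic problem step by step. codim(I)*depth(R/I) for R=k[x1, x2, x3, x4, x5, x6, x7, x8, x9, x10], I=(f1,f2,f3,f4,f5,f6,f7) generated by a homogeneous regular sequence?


codim=7, depth=dim(R/I)=10-7=3
Product=7*3=21


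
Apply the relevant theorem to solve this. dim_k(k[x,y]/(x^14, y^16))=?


Basis: x^i*y^j, i<14, j<16
14*16=224


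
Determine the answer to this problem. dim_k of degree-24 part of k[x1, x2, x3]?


C(d+n-1,n-1)=C(26,2)=325


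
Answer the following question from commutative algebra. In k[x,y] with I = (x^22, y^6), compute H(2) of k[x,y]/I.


k[x,y], I = (x^22, y^6), d = 2
Need i < 22 and d-i < 6.
Range: 0 <= i <= 2.
H(2) = 3
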